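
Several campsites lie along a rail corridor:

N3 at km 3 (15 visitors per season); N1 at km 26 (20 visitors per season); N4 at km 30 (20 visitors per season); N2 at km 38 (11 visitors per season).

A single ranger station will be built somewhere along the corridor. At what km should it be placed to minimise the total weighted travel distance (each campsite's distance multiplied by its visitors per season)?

For a sum of weighted absolute distances on a line, the optimum is the weighted median (not the mean). Total weight W = 66; half-weight = 33.
Sort by position and accumulate weight:
  km 3 (N3, w=15) → cum 15
  km 26 (N1, w=20) → cum 35  ≥ 33 → median here
  km 30 (N4, w=20) → cum 55
  km 38 (N2, w=11) → cum 66
Optimal location: km 26.

x = 26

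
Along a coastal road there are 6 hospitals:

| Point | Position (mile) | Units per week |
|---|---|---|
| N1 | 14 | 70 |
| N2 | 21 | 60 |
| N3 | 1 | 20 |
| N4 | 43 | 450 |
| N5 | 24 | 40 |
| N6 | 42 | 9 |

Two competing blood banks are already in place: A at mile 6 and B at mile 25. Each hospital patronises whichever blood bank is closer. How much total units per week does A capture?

90

The indifferent point is the midpoint (6+25)/2 = 15.5; hospitals left of it (closer to A at 6) go to A, those right go to B.
  N3 at 1 (w=20) → A
  N1 at 14 (w=70) → A
  N2 at 21 (w=60) → B
  N5 at 24 (w=40) → B
  N6 at 42 (w=9) → B
  N4 at 43 (w=450) → B
A captures 90; B captures 559.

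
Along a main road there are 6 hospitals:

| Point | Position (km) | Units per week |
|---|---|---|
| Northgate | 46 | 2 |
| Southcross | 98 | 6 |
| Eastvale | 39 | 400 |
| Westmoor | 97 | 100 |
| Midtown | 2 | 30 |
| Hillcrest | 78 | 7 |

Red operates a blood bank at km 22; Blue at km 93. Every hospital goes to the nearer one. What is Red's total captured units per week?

The indifferent point is the midpoint (22+93)/2 = 57.5; hospitals left of it (closer to Red at 22) go to Red, those right go to Blue.
  Midtown at 2 (w=30) → Red
  Eastvale at 39 (w=400) → Red
  Northgate at 46 (w=2) → Red
  Hillcrest at 78 (w=7) → Blue
  Westmoor at 97 (w=100) → Blue
  Southcross at 98 (w=6) → Blue
Red captures 432; Blue captures 113.

432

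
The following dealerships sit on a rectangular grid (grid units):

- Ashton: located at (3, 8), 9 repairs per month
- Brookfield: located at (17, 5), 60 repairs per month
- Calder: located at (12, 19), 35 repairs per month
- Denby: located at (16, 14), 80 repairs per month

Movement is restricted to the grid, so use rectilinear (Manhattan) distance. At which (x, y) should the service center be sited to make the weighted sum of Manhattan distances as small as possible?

(16, 14)

Manhattan distance separates: Σwᵢ(|x−xᵢ|+|y−yᵢ|) = Σwᵢ|x−xᵢ| + Σwᵢ|y−yᵢ|, so x and y are optimised independently as 1-D weighted medians.
Total weight W = 184; half = 92.
x-coordinate, sorted with cumulative weight:
  x=3 (Ashton, w=9) cum 9
  x=12 (Calder, w=35) cum 44
  x=16 (Denby, w=80) cum 124  ← median
  x=17 (Brookfield, w=60) cum 184
⇒ x* = 16
y-coordinate, sorted with cumulative weight:
  y=5 (Brookfield, w=60) cum 60
  y=8 (Ashton, w=9) cum 69
  y=14 (Denby, w=80) cum 149  ← median
  y=19 (Calder, w=35) cum 184
⇒ y* = 14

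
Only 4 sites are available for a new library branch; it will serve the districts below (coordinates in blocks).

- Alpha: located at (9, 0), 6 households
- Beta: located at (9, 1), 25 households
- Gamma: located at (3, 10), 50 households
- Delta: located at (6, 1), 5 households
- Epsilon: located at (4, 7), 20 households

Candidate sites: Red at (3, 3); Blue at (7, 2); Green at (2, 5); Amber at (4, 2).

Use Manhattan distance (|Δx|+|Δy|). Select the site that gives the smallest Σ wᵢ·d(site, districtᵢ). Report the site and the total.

Red, total 729 blocks

Total weighted distance at each candidate:
  Red (3, 3): total = 729
  Blue (7, 2): total = 869
  Green (2, 5): total = 767
  Amber (4, 2): total = 757
Minimum is at Red with total 729 blocks.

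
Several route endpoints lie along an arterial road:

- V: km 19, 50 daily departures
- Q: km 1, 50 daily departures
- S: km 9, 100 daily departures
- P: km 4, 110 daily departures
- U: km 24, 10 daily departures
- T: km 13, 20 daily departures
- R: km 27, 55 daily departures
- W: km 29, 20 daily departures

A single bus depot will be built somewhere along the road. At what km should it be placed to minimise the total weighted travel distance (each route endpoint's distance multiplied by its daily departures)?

x = 9

For a sum of weighted absolute distances on a line, the optimum is the weighted median (not the mean). Total weight W = 415; half-weight = 207.5.
Sort by position and accumulate weight:
  km 1 (Q, w=50) → cum 50
  km 4 (P, w=110) → cum 160
  km 9 (S, w=100) → cum 260  ≥ 207.5 → median here
  km 13 (T, w=20) → cum 280
  km 19 (V, w=50) → cum 330
  km 24 (U, w=10) → cum 340
  km 27 (R, w=55) → cum 395
  km 29 (W, w=20) → cum 415
Optimal location: km 9.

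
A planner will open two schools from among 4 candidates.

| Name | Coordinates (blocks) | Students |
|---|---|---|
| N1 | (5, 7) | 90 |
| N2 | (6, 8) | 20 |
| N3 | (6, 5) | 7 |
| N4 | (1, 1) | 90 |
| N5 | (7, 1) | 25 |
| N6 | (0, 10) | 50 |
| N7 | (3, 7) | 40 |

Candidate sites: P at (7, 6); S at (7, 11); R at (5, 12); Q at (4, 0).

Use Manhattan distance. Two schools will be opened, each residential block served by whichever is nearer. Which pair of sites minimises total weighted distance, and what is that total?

{P, Q}, total 1554

Evaluate every pair (each demand assigned to the nearer of the two):
  {P, Q}: total = 1554
  {R, Q}: total = 1689
  {S, Q}: total = 1849
  {P, R}: total = 2009
  {P, S}: total = 2059
  {S, R}: total = 2809
Best pair: {P, Q} with total 1554.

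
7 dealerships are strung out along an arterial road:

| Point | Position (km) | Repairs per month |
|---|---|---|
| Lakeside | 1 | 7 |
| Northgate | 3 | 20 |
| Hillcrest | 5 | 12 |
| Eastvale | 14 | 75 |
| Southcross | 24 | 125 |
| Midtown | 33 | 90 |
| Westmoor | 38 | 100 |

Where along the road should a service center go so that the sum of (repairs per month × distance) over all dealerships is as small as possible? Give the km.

x = 24

For a sum of weighted absolute distances on a line, the optimum is the weighted median (not the mean). Total weight W = 429; half-weight = 214.5.
Sort by position and accumulate weight:
  km 1 (Lakeside, w=7) → cum 7
  km 3 (Northgate, w=20) → cum 27
  km 5 (Hillcrest, w=12) → cum 39
  km 14 (Eastvale, w=75) → cum 114
  km 24 (Southcross, w=125) → cum 239  ≥ 214.5 → median here
  km 33 (Midtown, w=90) → cum 329
  km 38 (Westmoor, w=100) → cum 429
Optimal location: km 24.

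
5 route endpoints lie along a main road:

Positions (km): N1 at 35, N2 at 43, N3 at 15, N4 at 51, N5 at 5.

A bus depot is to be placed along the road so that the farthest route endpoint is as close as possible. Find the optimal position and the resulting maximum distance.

The 1-center on a line is the midpoint of the two extreme points: leftmost at 5, rightmost at 51.
Optimal location = (5 + 51)/2 = 28; maximum distance = (51 − 5)/2 = 23.

location 28, max distance 23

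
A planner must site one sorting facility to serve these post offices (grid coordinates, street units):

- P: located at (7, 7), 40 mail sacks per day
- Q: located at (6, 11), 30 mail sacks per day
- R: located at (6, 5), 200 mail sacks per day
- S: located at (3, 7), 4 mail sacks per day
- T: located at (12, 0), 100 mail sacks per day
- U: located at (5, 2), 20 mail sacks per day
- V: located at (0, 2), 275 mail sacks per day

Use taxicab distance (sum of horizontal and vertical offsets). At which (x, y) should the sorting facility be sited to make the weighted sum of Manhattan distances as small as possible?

(6, 2)

Manhattan distance separates: Σwᵢ(|x−xᵢ|+|y−yᵢ|) = Σwᵢ|x−xᵢ| + Σwᵢ|y−yᵢ|, so x and y are optimised independently as 1-D weighted medians.
Total weight W = 669; half = 334.5.
x-coordinate, sorted with cumulative weight:
  x=0 (V, w=275) cum 275
  x=3 (S, w=4) cum 279
  x=5 (U, w=20) cum 299
  x=6 (Q, w=30) cum 329
  x=6 (R, w=200) cum 529  ← median
  x=7 (P, w=40) cum 569
  x=12 (T, w=100) cum 669
⇒ x* = 6
y-coordinate, sorted with cumulative weight:
  y=0 (T, w=100) cum 100
  y=2 (U, w=20) cum 120
  y=2 (V, w=275) cum 395  ← median
  y=5 (R, w=200) cum 595
  y=7 (P, w=40) cum 635
  y=7 (S, w=4) cum 639
  y=11 (Q, w=30) cum 669
⇒ y* = 2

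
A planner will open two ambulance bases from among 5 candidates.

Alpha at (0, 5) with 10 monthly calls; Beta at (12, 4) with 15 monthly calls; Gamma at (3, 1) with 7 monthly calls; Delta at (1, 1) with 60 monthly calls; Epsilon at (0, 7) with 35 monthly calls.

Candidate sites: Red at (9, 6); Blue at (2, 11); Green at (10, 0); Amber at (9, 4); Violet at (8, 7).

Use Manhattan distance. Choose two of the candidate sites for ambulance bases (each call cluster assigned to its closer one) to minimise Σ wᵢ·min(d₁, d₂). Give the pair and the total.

{Blue, Green}, total 1036

Evaluate every pair (each demand assigned to the nearer of the two):
  {Blue, Green}: total = 1036
  {Blue, Amber}: total = 1058
  {Red, Blue}: total = 1102
  {Green, Violet}: total = 1126
  {Blue, Violet}: total = 1132
  {Amber, Violet}: total = 1148
  {Red, Green}: total = 1181
  {Red, Amber}: total = 1218
  {Green, Amber}: total = 1221
  {Red, Violet}: total = 1312
Best pair: {Blue, Green} with total 1036.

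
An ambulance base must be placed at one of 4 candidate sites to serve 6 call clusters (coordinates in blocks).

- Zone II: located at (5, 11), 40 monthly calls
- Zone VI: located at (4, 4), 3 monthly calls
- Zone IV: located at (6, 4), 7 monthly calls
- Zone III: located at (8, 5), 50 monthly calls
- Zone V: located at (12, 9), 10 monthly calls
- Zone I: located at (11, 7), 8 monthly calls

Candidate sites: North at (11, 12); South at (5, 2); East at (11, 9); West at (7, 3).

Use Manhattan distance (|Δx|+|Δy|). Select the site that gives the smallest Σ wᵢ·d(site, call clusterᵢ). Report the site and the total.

West, total 750 blocks

Total weighted distance at each candidate:
  North (11, 12): total = 996
  South (5, 2): total = 918
  East (11, 9): total = 802
  West (7, 3): total = 750
Minimum is at West with total 750 blocks.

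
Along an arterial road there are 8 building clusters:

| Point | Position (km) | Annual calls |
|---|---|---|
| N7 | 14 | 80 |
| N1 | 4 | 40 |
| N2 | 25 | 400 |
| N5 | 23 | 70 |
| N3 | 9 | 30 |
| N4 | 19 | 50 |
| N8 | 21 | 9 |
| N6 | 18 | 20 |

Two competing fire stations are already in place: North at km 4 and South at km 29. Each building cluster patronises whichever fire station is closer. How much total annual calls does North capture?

The indifferent point is the midpoint (4+29)/2 = 16.5; building clusters left of it (closer to North at 4) go to North, those right go to South.
  N1 at 4 (w=40) → North
  N3 at 9 (w=30) → North
  N7 at 14 (w=80) → North
  N6 at 18 (w=20) → South
  N4 at 19 (w=50) → South
  N8 at 21 (w=9) → South
  N5 at 23 (w=70) → South
  N2 at 25 (w=400) → South
North captures 150; South captures 549.

150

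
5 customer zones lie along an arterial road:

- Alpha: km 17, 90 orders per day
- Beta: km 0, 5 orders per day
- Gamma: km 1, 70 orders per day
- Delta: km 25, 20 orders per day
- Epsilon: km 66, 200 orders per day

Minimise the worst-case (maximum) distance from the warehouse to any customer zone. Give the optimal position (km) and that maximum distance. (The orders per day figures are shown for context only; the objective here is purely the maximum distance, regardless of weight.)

location 33, max distance 33

The 1-center on a line is the midpoint of the two extreme points: leftmost at 0, rightmost at 66.
Optimal location = (0 + 66)/2 = 33; maximum distance = (66 − 0)/2 = 33.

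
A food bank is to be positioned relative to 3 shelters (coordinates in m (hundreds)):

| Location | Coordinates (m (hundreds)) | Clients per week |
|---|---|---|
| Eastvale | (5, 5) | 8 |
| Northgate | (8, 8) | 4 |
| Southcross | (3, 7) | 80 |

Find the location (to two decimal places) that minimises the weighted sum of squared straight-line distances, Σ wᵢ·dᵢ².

(3.39, 6.87)

The minimiser of Σwᵢ‖p−pᵢ‖² is the weighted centroid p* = (Σwᵢpᵢ)/(Σwᵢ).
Σwᵢ = 92.
Σwᵢxᵢ = 8·5 + 4·8 + 80·3 = 312.
Σwᵢyᵢ = 8·5 + 4·8 + 80·7 = 632.
x* = 312/92 = 3.39, y* = 632/92 = 6.87.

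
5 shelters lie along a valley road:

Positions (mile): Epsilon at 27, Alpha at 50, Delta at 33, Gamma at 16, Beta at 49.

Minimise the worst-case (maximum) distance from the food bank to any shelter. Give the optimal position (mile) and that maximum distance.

The 1-center on a line is the midpoint of the two extreme points: leftmost at 16, rightmost at 50.
Optimal location = (16 + 50)/2 = 33; maximum distance = (50 − 16)/2 = 17.

location 33, max distance 17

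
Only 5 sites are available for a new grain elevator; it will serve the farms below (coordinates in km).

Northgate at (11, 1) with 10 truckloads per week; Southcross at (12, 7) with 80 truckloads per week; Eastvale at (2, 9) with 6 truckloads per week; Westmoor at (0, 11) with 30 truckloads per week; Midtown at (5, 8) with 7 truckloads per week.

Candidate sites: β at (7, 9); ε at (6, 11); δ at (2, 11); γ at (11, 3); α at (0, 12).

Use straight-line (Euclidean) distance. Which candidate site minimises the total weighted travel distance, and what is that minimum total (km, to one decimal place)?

Total weighted distance at each candidate:
  β (7, 9): total = 784.3
  ε (6, 11): total = 917.7
  δ (2, 11): total = 1097.9
  γ (11, 3): total = 877.5
  α (0, 12): total = 1292.0
Minimum is at β with total 784.3 km.

β, total 784.3 km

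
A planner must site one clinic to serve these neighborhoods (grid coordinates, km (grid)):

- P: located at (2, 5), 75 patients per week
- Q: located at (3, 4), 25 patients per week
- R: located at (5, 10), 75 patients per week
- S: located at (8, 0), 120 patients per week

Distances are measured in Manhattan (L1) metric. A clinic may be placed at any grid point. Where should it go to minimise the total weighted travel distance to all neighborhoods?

Manhattan distance separates: Σwᵢ(|x−xᵢ|+|y−yᵢ|) = Σwᵢ|x−xᵢ| + Σwᵢ|y−yᵢ|, so x and y are optimised independently as 1-D weighted medians.
Total weight W = 295; half = 147.5.
x-coordinate, sorted with cumulative weight:
  x=2 (P, w=75) cum 75
  x=3 (Q, w=25) cum 100
  x=5 (R, w=75) cum 175  ← median
  x=8 (S, w=120) cum 295
⇒ x* = 5
y-coordinate, sorted with cumulative weight:
  y=0 (S, w=120) cum 120
  y=4 (Q, w=25) cum 145
  y=5 (P, w=75) cum 220  ← median
  y=10 (R, w=75) cum 295
⇒ y* = 5

(5, 5)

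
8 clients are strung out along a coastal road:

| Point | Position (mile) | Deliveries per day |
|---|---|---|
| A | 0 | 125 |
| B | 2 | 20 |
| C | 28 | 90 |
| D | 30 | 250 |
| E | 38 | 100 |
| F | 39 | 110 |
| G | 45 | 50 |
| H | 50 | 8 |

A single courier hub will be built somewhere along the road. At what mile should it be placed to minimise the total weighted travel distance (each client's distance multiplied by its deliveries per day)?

x = 30

For a sum of weighted absolute distances on a line, the optimum is the weighted median (not the mean). Total weight W = 753; half-weight = 376.5.
Sort by position and accumulate weight:
  mile 0 (A, w=125) → cum 125
  mile 2 (B, w=20) → cum 145
  mile 28 (C, w=90) → cum 235
  mile 30 (D, w=250) → cum 485  ≥ 376.5 → median here
  mile 38 (E, w=100) → cum 585
  mile 39 (F, w=110) → cum 695
  mile 45 (G, w=50) → cum 745
  mile 50 (H, w=8) → cum 753
Optimal location: mile 30.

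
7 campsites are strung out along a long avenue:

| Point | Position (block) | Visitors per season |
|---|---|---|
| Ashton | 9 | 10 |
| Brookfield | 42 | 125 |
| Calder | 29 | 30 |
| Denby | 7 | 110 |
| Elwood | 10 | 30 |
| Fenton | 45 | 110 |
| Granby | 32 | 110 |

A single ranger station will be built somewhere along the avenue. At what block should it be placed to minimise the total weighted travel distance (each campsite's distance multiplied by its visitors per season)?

x = 32

For a sum of weighted absolute distances on a line, the optimum is the weighted median (not the mean). Total weight W = 525; half-weight = 262.5.
Sort by position and accumulate weight:
  block 7 (Denby, w=110) → cum 110
  block 9 (Ashton, w=10) → cum 120
  block 10 (Elwood, w=30) → cum 150
  block 29 (Calder, w=30) → cum 180
  block 32 (Granby, w=110) → cum 290  ≥ 262.5 → median here
  block 42 (Brookfield, w=125) → cum 415
  block 45 (Fenton, w=110) → cum 525
Optimal location: block 32.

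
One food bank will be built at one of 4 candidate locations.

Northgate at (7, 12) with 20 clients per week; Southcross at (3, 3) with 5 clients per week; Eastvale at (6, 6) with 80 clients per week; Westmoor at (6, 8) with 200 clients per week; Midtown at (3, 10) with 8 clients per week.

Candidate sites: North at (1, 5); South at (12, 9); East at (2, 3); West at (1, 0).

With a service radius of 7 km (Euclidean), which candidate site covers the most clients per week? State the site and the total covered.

South, covering 300

Coverage radius r = 7 km; a point is covered iff (Δx)²+(Δy)² ≤ 7² = 49.
  North (1, 5): covers {Southcross, Eastvale, Westmoor, Midtown} → 293
  South (12, 9): covers {Northgate, Eastvale, Westmoor} → 300
  East (2, 3): covers {Southcross, Eastvale, Westmoor} → 285
  West (1, 0): covers {Southcross} → 5
Maximum coverage at South: 300 clients per week.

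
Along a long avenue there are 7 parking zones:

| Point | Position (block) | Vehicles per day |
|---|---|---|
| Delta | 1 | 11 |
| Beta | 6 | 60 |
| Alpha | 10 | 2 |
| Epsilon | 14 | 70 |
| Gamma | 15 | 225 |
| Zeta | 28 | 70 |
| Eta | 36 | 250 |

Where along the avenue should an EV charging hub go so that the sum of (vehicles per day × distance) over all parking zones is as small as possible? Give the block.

For a sum of weighted absolute distances on a line, the optimum is the weighted median (not the mean). Total weight W = 688; half-weight = 344.
Sort by position and accumulate weight:
  block 1 (Delta, w=11) → cum 11
  block 6 (Beta, w=60) → cum 71
  block 10 (Alpha, w=2) → cum 73
  block 14 (Epsilon, w=70) → cum 143
  block 15 (Gamma, w=225) → cum 368  ≥ 344 → median here
  block 28 (Zeta, w=70) → cum 438
  block 36 (Eta, w=250) → cum 688
Optimal location: block 15.

x = 15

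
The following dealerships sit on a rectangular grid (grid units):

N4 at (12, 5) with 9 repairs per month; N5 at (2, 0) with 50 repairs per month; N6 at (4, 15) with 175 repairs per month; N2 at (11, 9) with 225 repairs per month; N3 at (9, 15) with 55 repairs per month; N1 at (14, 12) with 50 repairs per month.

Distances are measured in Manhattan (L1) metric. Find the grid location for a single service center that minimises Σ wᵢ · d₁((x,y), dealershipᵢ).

(11, 9)

Manhattan distance separates: Σwᵢ(|x−xᵢ|+|y−yᵢ|) = Σwᵢ|x−xᵢ| + Σwᵢ|y−yᵢ|, so x and y are optimised independently as 1-D weighted medians.
Total weight W = 564; half = 282.
x-coordinate, sorted with cumulative weight:
  x=2 (N5, w=50) cum 50
  x=4 (N6, w=175) cum 225
  x=9 (N3, w=55) cum 280
  x=11 (N2, w=225) cum 505  ← median
  x=12 (N4, w=9) cum 514
  x=14 (N1, w=50) cum 564
⇒ x* = 11
y-coordinate, sorted with cumulative weight:
  y=0 (N5, w=50) cum 50
  y=5 (N4, w=9) cum 59
  y=9 (N2, w=225) cum 284  ← median
  y=12 (N1, w=50) cum 334
  y=15 (N6, w=175) cum 509
  y=15 (N3, w=55) cum 564
⇒ y* = 9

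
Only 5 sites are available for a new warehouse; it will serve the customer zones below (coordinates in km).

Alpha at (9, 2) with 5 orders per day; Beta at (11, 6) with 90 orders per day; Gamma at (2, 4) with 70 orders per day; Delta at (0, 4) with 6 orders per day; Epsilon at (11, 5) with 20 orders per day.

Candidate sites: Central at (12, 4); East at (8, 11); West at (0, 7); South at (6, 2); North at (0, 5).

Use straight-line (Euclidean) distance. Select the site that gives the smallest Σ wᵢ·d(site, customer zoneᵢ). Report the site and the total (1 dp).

Central, total 1019.6 km

Total weighted distance at each candidate:
  Central (12, 4): total = 1019.6
  East (8, 11): total = 1413.4
  West (0, 7): total = 1539.6
  South (6, 2): total = 1058.9
  North (0, 5): total = 1424.0
Minimum is at Central with total 1019.6 km.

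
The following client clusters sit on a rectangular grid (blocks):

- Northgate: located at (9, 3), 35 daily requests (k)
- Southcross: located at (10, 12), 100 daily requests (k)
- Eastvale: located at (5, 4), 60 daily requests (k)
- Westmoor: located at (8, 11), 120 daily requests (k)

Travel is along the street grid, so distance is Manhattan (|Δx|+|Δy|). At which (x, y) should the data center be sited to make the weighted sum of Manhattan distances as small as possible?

(8, 11)

Manhattan distance separates: Σwᵢ(|x−xᵢ|+|y−yᵢ|) = Σwᵢ|x−xᵢ| + Σwᵢ|y−yᵢ|, so x and y are optimised independently as 1-D weighted medians.
Total weight W = 315; half = 157.5.
x-coordinate, sorted with cumulative weight:
  x=5 (Eastvale, w=60) cum 60
  x=8 (Westmoor, w=120) cum 180  ← median
  x=9 (Northgate, w=35) cum 215
  x=10 (Southcross, w=100) cum 315
⇒ x* = 8
y-coordinate, sorted with cumulative weight:
  y=3 (Northgate, w=35) cum 35
  y=4 (Eastvale, w=60) cum 95
  y=11 (Westmoor, w=120) cum 215  ← median
  y=12 (Southcross, w=100) cum 315
⇒ y* = 11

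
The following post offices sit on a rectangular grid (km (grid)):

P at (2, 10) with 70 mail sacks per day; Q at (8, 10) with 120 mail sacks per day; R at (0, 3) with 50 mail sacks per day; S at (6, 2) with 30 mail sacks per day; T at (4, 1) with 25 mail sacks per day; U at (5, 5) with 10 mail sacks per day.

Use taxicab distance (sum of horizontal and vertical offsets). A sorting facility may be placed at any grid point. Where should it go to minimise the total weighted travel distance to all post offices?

Manhattan distance separates: Σwᵢ(|x−xᵢ|+|y−yᵢ|) = Σwᵢ|x−xᵢ| + Σwᵢ|y−yᵢ|, so x and y are optimised independently as 1-D weighted medians.
Total weight W = 305; half = 152.5.
x-coordinate, sorted with cumulative weight:
  x=0 (R, w=50) cum 50
  x=2 (P, w=70) cum 120
  x=4 (T, w=25) cum 145
  x=5 (U, w=10) cum 155  ← median
  x=6 (S, w=30) cum 185
  x=8 (Q, w=120) cum 305
⇒ x* = 5
y-coordinate, sorted with cumulative weight:
  y=1 (T, w=25) cum 25
  y=2 (S, w=30) cum 55
  y=3 (R, w=50) cum 105
  y=5 (U, w=10) cum 115
  y=10 (P, w=70) cum 185  ← median
  y=10 (Q, w=120) cum 305
⇒ y* = 10

(5, 10)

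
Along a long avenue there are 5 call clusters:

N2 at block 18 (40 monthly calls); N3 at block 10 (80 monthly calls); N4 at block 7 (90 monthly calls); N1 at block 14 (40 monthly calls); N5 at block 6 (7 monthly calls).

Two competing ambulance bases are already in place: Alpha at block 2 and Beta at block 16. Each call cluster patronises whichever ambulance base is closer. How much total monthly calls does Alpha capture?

The indifferent point is the midpoint (2+16)/2 = 9; call clusters left of it (closer to Alpha at 2) go to Alpha, those right go to Beta.
  N5 at 6 (w=7) → Alpha
  N4 at 7 (w=90) → Alpha
  N3 at 10 (w=80) → Beta
  N1 at 14 (w=40) → Beta
  N2 at 18 (w=40) → Beta
Alpha captures 97; Beta captures 160.

97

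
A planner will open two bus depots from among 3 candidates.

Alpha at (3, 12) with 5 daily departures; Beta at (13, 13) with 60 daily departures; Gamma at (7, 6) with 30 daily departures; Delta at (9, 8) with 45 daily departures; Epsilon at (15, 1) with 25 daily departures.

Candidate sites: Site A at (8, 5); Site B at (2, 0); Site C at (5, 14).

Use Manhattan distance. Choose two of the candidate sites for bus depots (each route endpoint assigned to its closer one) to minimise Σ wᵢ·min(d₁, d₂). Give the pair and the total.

{Site A, Site C}, total 1075

Evaluate every pair (each demand assigned to the nearer of the two):
  {Site A, Site C}: total = 1075
  {Site A, Site B}: total = 1355
  {Site B, Site C}: total = 1660
Best pair: {Site A, Site C} with total 1075.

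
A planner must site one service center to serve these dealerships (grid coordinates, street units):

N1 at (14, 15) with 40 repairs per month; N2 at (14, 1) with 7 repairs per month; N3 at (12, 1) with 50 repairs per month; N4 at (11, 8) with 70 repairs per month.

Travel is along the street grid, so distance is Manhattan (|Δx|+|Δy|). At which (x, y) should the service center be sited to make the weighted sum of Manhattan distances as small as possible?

(12, 8)

Manhattan distance separates: Σwᵢ(|x−xᵢ|+|y−yᵢ|) = Σwᵢ|x−xᵢ| + Σwᵢ|y−yᵢ|, so x and y are optimised independently as 1-D weighted medians.
Total weight W = 167; half = 83.5.
x-coordinate, sorted with cumulative weight:
  x=11 (N4, w=70) cum 70
  x=12 (N3, w=50) cum 120  ← median
  x=14 (N1, w=40) cum 160
  x=14 (N2, w=7) cum 167
⇒ x* = 12
y-coordinate, sorted with cumulative weight:
  y=1 (N2, w=7) cum 7
  y=1 (N3, w=50) cum 57
  y=8 (N4, w=70) cum 127  ← median
  y=15 (N1, w=40) cum 167
⇒ y* = 8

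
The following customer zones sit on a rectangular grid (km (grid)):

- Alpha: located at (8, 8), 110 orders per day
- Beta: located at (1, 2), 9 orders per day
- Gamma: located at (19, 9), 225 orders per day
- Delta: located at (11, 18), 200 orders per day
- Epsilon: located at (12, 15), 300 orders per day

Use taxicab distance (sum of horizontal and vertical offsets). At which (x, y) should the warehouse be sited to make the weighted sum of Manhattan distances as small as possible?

Manhattan distance separates: Σwᵢ(|x−xᵢ|+|y−yᵢ|) = Σwᵢ|x−xᵢ| + Σwᵢ|y−yᵢ|, so x and y are optimised independently as 1-D weighted medians.
Total weight W = 844; half = 422.
x-coordinate, sorted with cumulative weight:
  x=1 (Beta, w=9) cum 9
  x=8 (Alpha, w=110) cum 119
  x=11 (Delta, w=200) cum 319
  x=12 (Epsilon, w=300) cum 619  ← median
  x=19 (Gamma, w=225) cum 844
⇒ x* = 12
y-coordinate, sorted with cumulative weight:
  y=2 (Beta, w=9) cum 9
  y=8 (Alpha, w=110) cum 119
  y=9 (Gamma, w=225) cum 344
  y=15 (Epsilon, w=300) cum 644  ← median
  y=18 (Delta, w=200) cum 844
⇒ y* = 15

(12, 15)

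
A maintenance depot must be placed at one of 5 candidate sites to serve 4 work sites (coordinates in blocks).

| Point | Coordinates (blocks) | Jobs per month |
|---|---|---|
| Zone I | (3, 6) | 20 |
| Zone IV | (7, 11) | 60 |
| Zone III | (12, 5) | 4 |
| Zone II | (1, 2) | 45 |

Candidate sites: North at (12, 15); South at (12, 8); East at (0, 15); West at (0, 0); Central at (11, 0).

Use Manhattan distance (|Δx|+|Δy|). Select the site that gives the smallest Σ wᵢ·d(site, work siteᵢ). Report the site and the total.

West, total 1463 blocks

Total weighted distance at each candidate:
  North (12, 15): total = 2020
  South (12, 8): total = 1477
  East (0, 15): total = 1618
  West (0, 0): total = 1463
  Central (11, 0): total = 1744
Minimum is at West with total 1463 blocks.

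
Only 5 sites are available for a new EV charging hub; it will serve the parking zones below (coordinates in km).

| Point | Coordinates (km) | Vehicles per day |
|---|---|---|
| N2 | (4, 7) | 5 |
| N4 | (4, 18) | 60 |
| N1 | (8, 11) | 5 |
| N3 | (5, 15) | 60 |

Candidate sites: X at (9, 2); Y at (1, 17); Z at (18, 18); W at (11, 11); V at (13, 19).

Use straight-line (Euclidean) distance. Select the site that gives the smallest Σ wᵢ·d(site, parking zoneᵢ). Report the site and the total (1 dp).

Total weighted distance at each candidate:
  X (9, 2): total = 1902.5
  Y (1, 17): total = 556.4
  Z (18, 18): total = 1790.6
  W (11, 11): total = 1081.9
  V (13, 19): total = 1202.1
Minimum is at Y with total 556.4 km.

Y, total 556.4 km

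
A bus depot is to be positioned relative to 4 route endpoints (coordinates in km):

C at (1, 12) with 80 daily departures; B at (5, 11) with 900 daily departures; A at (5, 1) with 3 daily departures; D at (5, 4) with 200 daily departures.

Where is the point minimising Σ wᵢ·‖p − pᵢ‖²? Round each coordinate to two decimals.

(4.73, 9.86)

The minimiser of Σwᵢ‖p−pᵢ‖² is the weighted centroid p* = (Σwᵢpᵢ)/(Σwᵢ).
Σwᵢ = 1183.
Σwᵢxᵢ = 80·1 + 900·5 + 3·5 + 200·5 = 5595.
Σwᵢyᵢ = 80·12 + 900·11 + 3·1 + 200·4 = 11663.
x* = 5595/1183 = 4.73, y* = 11663/1183 = 9.86.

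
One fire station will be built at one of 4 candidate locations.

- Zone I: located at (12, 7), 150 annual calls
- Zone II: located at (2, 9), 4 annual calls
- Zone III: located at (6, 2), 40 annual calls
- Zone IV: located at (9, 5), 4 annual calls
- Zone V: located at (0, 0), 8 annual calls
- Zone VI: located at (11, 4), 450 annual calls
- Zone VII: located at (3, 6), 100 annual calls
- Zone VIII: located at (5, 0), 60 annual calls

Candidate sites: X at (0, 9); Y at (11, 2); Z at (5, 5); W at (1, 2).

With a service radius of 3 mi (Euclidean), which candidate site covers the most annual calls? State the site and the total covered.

Y, covering 450

Coverage radius r = 3 mi; a point is covered iff (Δx)²+(Δy)² ≤ 3² = 9.
  X (0, 9): covers {Zone II} → 4
  Y (11, 2): covers {Zone VI} → 450
  Z (5, 5): covers {Zone VII} → 100
  W (1, 2): covers {Zone V} → 8
Maximum coverage at Y: 450 annual calls.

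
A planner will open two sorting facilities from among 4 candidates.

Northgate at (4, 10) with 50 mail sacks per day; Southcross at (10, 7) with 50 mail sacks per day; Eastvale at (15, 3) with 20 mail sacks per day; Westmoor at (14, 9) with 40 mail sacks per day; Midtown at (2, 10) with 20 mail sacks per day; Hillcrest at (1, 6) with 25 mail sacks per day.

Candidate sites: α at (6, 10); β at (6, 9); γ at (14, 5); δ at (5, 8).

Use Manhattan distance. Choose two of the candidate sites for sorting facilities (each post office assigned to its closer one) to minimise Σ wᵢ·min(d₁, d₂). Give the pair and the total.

{γ, δ}, total 920

Evaluate every pair (each demand assigned to the nearer of the two):
  {γ, δ}: total = 920
  {α, γ}: total = 925
  {β, γ}: total = 970
  {α, δ}: total = 1290
  {α, β}: total = 1300
  {β, δ}: total = 1320
Best pair: {γ, δ} with total 920.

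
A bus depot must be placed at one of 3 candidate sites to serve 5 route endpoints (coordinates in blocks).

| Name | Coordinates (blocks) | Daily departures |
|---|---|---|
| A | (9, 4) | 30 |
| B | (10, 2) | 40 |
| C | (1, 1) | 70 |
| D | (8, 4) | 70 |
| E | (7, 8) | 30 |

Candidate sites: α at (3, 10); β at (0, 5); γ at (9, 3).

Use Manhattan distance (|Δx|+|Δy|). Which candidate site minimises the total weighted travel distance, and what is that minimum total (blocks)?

γ, total 1160 blocks

Total weighted distance at each candidate:
  α (3, 10): total = 2680
  β (0, 5): total = 2100
  γ (9, 3): total = 1160
Minimum is at γ with total 1160 blocks.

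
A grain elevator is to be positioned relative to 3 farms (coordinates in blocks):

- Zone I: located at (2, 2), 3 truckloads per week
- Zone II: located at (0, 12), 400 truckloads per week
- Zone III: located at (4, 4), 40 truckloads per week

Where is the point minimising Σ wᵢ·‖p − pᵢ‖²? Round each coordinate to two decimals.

(0.37, 11.21)

The minimiser of Σwᵢ‖p−pᵢ‖² is the weighted centroid p* = (Σwᵢpᵢ)/(Σwᵢ).
Σwᵢ = 443.
Σwᵢxᵢ = 3·2 + 400·0 + 40·4 = 166.
Σwᵢyᵢ = 3·2 + 400·12 + 40·4 = 4966.
x* = 166/443 = 0.37, y* = 4966/443 = 11.21.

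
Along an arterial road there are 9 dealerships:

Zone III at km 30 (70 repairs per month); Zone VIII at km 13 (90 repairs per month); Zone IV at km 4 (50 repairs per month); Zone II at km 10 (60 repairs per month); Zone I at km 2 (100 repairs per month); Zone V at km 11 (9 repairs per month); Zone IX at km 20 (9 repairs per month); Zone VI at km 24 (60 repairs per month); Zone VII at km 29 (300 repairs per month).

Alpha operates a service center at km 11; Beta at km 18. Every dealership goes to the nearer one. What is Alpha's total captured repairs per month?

The indifferent point is the midpoint (11+18)/2 = 14.5; dealerships left of it (closer to Alpha at 11) go to Alpha, those right go to Beta.
  Zone I at 2 (w=100) → Alpha
  Zone IV at 4 (w=50) → Alpha
  Zone II at 10 (w=60) → Alpha
  Zone V at 11 (w=9) → Alpha
  Zone VIII at 13 (w=90) → Alpha
  Zone IX at 20 (w=9) → Beta
  Zone VI at 24 (w=60) → Beta
  Zone VII at 29 (w=300) → Beta
  Zone III at 30 (w=70) → Beta
Alpha captures 309; Beta captures 439.

309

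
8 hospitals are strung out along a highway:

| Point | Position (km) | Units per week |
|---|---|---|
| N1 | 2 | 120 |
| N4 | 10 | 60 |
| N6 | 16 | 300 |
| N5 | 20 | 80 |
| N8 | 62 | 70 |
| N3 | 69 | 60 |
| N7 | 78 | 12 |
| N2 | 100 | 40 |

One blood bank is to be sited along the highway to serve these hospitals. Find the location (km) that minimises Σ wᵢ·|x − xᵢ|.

x = 16

For a sum of weighted absolute distances on a line, the optimum is the weighted median (not the mean). Total weight W = 742; half-weight = 371.
Sort by position and accumulate weight:
  km 2 (N1, w=120) → cum 120
  km 10 (N4, w=60) → cum 180
  km 16 (N6, w=300) → cum 480  ≥ 371 → median here
  km 20 (N5, w=80) → cum 560
  km 62 (N8, w=70) → cum 630
  km 69 (N3, w=60) → cum 690
  km 78 (N7, w=12) → cum 702
  km 100 (N2, w=40) → cum 742
Optimal location: km 16.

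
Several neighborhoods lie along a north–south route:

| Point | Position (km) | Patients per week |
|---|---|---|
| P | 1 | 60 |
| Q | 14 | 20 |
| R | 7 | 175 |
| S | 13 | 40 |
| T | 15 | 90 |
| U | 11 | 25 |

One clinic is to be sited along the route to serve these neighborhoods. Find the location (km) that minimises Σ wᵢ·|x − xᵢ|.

For a sum of weighted absolute distances on a line, the optimum is the weighted median (not the mean). Total weight W = 410; half-weight = 205.
Sort by position and accumulate weight:
  km 1 (P, w=60) → cum 60
  km 7 (R, w=175) → cum 235  ≥ 205 → median here
  km 11 (U, w=25) → cum 260
  km 13 (S, w=40) → cum 300
  km 14 (Q, w=20) → cum 320
  km 15 (T, w=90) → cum 410
Optimal location: km 7.

x = 7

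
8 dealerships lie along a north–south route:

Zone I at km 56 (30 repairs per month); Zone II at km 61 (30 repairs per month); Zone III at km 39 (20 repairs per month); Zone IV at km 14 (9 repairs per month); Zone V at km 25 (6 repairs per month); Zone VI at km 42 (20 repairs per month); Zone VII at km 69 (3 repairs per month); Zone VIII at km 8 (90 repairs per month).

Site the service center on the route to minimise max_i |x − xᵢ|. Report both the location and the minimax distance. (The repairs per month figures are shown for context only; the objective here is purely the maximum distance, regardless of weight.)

The 1-center on a line is the midpoint of the two extreme points: leftmost at 8, rightmost at 69.
Optimal location = (8 + 69)/2 = 38.5; maximum distance = (69 − 8)/2 = 30.5.

location 38.5, max distance 30.5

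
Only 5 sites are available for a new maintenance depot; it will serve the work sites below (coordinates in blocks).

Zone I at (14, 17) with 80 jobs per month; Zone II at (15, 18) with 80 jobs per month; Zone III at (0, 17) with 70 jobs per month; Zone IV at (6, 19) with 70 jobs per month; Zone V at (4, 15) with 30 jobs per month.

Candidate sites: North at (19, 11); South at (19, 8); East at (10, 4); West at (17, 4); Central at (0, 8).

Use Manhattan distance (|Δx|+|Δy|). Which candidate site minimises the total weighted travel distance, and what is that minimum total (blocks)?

North, total 5550 blocks

Total weighted distance at each candidate:
  North (19, 11): total = 5550
  South (19, 8): total = 6540
  East (10, 4): total = 6330
  West (17, 4): total = 7200
  Central (0, 8): total = 5990
Minimum is at North with total 5550 blocks.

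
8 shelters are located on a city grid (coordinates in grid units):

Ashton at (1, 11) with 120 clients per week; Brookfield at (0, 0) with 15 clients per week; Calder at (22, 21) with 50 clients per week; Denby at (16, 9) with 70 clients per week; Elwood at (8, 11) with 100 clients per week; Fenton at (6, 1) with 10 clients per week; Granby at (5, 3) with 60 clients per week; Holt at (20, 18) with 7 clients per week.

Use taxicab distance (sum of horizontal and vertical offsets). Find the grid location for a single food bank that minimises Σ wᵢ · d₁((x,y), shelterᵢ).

(8, 11)

Manhattan distance separates: Σwᵢ(|x−xᵢ|+|y−yᵢ|) = Σwᵢ|x−xᵢ| + Σwᵢ|y−yᵢ|, so x and y are optimised independently as 1-D weighted medians.
Total weight W = 432; half = 216.
x-coordinate, sorted with cumulative weight:
  x=0 (Brookfield, w=15) cum 15
  x=1 (Ashton, w=120) cum 135
  x=5 (Granby, w=60) cum 195
  x=6 (Fenton, w=10) cum 205
  x=8 (Elwood, w=100) cum 305  ← median
  x=16 (Denby, w=70) cum 375
  x=20 (Holt, w=7) cum 382
  x=22 (Calder, w=50) cum 432
⇒ x* = 8
y-coordinate, sorted with cumulative weight:
  y=0 (Brookfield, w=15) cum 15
  y=1 (Fenton, w=10) cum 25
  y=3 (Granby, w=60) cum 85
  y=9 (Denby, w=70) cum 155
  y=11 (Ashton, w=120) cum 275  ← median
  y=11 (Elwood, w=100) cum 375
  y=18 (Holt, w=7) cum 382
  y=21 (Calder, w=50) cum 432
⇒ y* = 11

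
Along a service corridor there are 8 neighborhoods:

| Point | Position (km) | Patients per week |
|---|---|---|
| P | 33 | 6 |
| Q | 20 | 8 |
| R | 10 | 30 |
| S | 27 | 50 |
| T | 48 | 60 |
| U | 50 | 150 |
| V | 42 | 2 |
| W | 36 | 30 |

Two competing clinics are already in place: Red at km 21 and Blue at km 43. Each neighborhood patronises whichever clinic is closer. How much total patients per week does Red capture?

The indifferent point is the midpoint (21+43)/2 = 32; neighborhoods left of it (closer to Red at 21) go to Red, those right go to Blue.
  R at 10 (w=30) → Red
  Q at 20 (w=8) → Red
  S at 27 (w=50) → Red
  P at 33 (w=6) → Blue
  W at 36 (w=30) → Blue
  V at 42 (w=2) → Blue
  T at 48 (w=60) → Blue
  U at 50 (w=150) → Blue
Red captures 88; Blue captures 248.

88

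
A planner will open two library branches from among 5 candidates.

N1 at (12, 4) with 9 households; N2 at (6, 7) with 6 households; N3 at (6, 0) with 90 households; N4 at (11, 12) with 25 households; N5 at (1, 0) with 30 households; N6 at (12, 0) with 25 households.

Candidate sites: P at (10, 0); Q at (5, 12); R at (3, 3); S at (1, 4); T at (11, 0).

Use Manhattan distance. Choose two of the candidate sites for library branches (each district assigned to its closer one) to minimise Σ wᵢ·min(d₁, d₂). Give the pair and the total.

{P, Q}, total 920

Evaluate every pair (each demand assigned to the nearer of the two):
  {P, Q}: total = 920
  {P, S}: total = 957
  {P, R}: total = 981
  {S, T}: total = 988
  {Q, T}: total = 1006
  {R, T}: total = 1012
  {P, T}: total = 1066
  {Q, R}: total = 1266
  {R, S}: total = 1517
  {Q, S}: total = 1590
Best pair: {P, Q} with total 920.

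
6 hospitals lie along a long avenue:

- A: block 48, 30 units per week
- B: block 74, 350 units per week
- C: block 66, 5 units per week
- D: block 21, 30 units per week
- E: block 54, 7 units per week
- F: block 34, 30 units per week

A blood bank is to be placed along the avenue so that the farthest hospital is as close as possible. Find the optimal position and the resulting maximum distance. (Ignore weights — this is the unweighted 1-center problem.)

location 47.5, max distance 26.5

The 1-center on a line is the midpoint of the two extreme points: leftmost at 21, rightmost at 74.
Optimal location = (21 + 74)/2 = 47.5; maximum distance = (74 − 21)/2 = 26.5.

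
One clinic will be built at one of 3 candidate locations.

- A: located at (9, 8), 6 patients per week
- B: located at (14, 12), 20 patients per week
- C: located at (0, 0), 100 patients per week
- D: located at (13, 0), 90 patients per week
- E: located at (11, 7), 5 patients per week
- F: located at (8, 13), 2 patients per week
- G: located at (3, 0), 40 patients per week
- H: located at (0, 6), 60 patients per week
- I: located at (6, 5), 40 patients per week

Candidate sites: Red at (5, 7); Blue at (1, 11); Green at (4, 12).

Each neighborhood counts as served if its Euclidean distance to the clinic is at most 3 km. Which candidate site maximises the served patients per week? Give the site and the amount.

Coverage radius r = 3 km; a point is covered iff (Δx)²+(Δy)² ≤ 3² = 9.
  Red (5, 7): covers {I} → 40
  Blue (1, 11): covers {none} → 0
  Green (4, 12): covers {none} → 0
Maximum coverage at Red: 40 patients per week.

Red, covering 40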